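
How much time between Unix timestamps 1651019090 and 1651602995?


Difference = 1651602995 - 1651019090 = 583905 seconds
In hours: 583905 / 3600 ≈ 162.2
In days: 583905 / 86400 ≈ 6.76

583905 seconds (162.2 hours / 6.76 days)


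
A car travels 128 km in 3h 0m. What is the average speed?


42.7 km/h

Distance: 128 km
Time: 3 hours
Speed = 128 / 3 ≈ 42.7 km/h


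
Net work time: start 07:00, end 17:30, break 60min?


9h 30m (570 minutes)

Total time = (17×60+30) - (7×60+0)
= 1050 - 420 = 630 min
Minus break: 630 - 60 = 570 min
= 9h 30m


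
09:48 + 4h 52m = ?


14:40

Start: 588 minutes from midnight
Add: 292 minutes
Total: 880 minutes
Hours: 880 ÷ 60 = 14 remainder 40


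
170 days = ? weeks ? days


24 weeks 2 days

Weeks: 170 ÷ 7 = 24 remainder 2


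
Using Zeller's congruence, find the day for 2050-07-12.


Tuesday

Zeller's congruence:
q=12, m=7, k=50, j=20
h = (12 + ⌊13×8/5⌋ + 50 + ⌊50/4⌋ + ⌊20/4⌋ - 2×20) mod 7
= (12 + 20 + 50 + 12 + 5 - 40) mod 7
= 59 mod 7 = 3
h=3 → Tuesday


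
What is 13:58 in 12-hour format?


1:58 PM

Hour: 13
13 - 12 = 1 → PM


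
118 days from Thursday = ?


Start: Thursday (index 3)
(3 + 118) mod 7
= 121 mod 7
= 2
Index 2 → Wednesday

Wednesday


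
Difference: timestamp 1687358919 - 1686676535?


682384 seconds (189.6 hours / 7.90 days)

Difference = 1687358919 - 1686676535 = 682384 seconds
In hours: 682384 / 3600 ≈ 189.6
In days: 682384 / 86400 ≈ 7.90


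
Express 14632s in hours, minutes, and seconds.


Hours: 14632 ÷ 3600 = 4 remainder 232
Minutes: 232 ÷ 60 = 3 remainder 52
Seconds: 52

4h 3m 52s


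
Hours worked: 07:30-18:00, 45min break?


Total time = (18×60+0) - (7×60+30)
= 1080 - 450 = 630 min
Minus break: 630 - 45 = 585 min
= 9h 45m

9h 45m (585 minutes)


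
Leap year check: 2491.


No

Rules: divisible by 4 AND (not by 100 OR by 400)
2491 ÷ 4 = 622 remainder 3 → not divisible by 4
Not divisible by 4 → not a leap year


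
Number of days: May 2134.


Month: May (month 5)
May has 31 days

31 days


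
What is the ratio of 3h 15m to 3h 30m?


13:14 (0.93)

Duration 1: 195 minutes
Duration 2: 210 minutes
Ratio = 195:210
GCD = 15
Simplified = 13:14
As a decimal: 13/14 ≈ 0.93


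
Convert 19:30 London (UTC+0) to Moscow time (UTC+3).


Time difference = UTC+3 - UTC+0 = +3 hours
New hour = (19 + 3) mod 24
= 22 mod 24 = 22
Minutes unchanged → 22:30

22:30


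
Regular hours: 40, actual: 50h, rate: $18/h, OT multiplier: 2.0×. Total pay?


Regular: 40h × $18 = $720.00
Overtime: 50 - 40 = 10h
OT pay: 10h × $18 × 2.0 = $360.00
Total = $720.00 + $360.00 = $1080.00

$1080.00


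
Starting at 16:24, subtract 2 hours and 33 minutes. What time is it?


Start: 984 minutes from midnight
Subtract: 153 minutes
Remaining: 984 - 153 = 831
Hours: 13, Minutes: 51

13:51


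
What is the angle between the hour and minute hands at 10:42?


Hour hand = 10×30 + 42×0.5 = 321.0°
Minute hand = 42×6 = 252°
Difference = |321.0 - 252| = 69.0°

69.0°


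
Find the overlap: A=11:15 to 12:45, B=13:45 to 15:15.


0 minutes

Meeting A: 675-765 (in minutes from midnight)
Meeting B: 825-915
Overlap start = max(675, 825) = 825
Overlap end = min(765, 915) = 765
Overlap = max(0, 765 - 825) = 0 min


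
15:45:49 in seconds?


Hours: 15 × 3600 = 54000
Minutes: 45 × 60 = 2700
Seconds: 49
Total = 54000 + 2700 + 49 = 56749

56749 seconds


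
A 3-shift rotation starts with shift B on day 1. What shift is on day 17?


Shift C

Shifts: A, B, C
Start: B (index 1)
Day 17: (1 + 17 - 1) mod 3
= 17 mod 3
= 2
Index 2 → shift C


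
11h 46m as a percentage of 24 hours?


Total minutes: 11×60 + 46 = 706
Day = 24×60 = 1440 minutes
Fraction = 706/1440 ≈ 0.4903
As a percentage: 706/1440 × 100 ≈ 49.03%

0.4903 (49.03%)


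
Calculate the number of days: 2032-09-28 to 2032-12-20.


From September 28, 2032 to December 20, 2032
Rest of September 2032: 30 - 28 = 2
Full months: October 31, November 30
Days into December 2032: 20
Total = 2 + 31 + 30 + 20 = 83 days

83 days


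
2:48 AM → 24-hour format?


02:48

Input: 2:48 AM
AM hour stays: 2


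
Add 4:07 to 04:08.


Start: 248 minutes from midnight
Add: 247 minutes
Total: 495 minutes
Hours: 495 ÷ 60 = 8 remainder 15

08:15


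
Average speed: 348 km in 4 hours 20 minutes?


Distance: 348 km
Time: 4h 20m = 260 min = 260/60 = 13/3 hours
Speed = 348 ÷ (13/3) = 348 × 3 / 13 = 1044/13 ≈ 80.3 km/h

80.3 km/h


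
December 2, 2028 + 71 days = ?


February 11, 2029

Start: December 2, 2028
Add 71 days
December 2 → January 1: 31 - 2 + 1 = 30 days (71 - 30 = 41 left)
January 1 → February 1: 31 - 1 + 1 = 31 days (41 - 31 = 10 left)
February 1 + 10 = February 11, 2029


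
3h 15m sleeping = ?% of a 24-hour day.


13.5%

Time: 195 minutes
Day: 1440 minutes
Percentage = (195/1440) × 100 ≈ 13.5%


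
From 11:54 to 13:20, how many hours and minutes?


1h 26m

End time in minutes: 13×60 + 20 = 800
Start time in minutes: 11×60 + 54 = 714
Difference = 800 - 714 = 86 minutes
= 1 hours 26 minutes


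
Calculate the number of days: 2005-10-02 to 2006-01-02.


From October 2, 2005 to January 2, 2006
Rest of October 2005: 31 - 2 = 29
Full months: November 30, December 31
Days into January 2006: 2
Total = 29 + 30 + 31 + 2 = 92 days

92 days


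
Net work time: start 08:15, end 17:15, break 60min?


8h 0m (480 minutes)

Total time = (17×60+15) - (8×60+15)
= 1035 - 495 = 540 min
Minus break: 540 - 60 = 480 min
= 8h 0m


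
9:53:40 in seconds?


Hours: 9 × 3600 = 32400
Minutes: 53 × 60 = 3180
Seconds: 40
Total = 32400 + 3180 + 40 = 35620

35620 seconds


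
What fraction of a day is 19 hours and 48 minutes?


Total minutes: 19×60 + 48 = 1188
Day = 24×60 = 1440 minutes
Fraction = 1188/1440 = 0.8250
As a percentage: 1188/1440 × 100 = 82.50%

0.8250 (82.50%)


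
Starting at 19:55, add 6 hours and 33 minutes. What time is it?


02:28 (next day)

Start: 1195 minutes from midnight
Add: 393 minutes
Total: 1588 minutes
Hours: 1588 ÷ 60 = 26 remainder 28
26 ≥ 24 → 26 - 24 = 2 (next day)


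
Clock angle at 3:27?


Hour hand = 3×30 + 27×0.5 = 103.5°
Minute hand = 27×6 = 162°
Difference = |103.5 - 162| = 58.5°

58.5°


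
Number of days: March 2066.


Month: March (month 3)
March has 31 days

31 days


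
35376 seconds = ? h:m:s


Hours: 35376 ÷ 3600 = 9 remainder 2976
Minutes: 2976 ÷ 60 = 49 remainder 36
Seconds: 36

9h 49m 36s


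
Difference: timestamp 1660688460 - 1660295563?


392897 seconds (109.1 hours / 4.55 days)

Difference = 1660688460 - 1660295563 = 392897 seconds
In hours: 392897 / 3600 ≈ 109.1
In days: 392897 / 86400 ≈ 4.55


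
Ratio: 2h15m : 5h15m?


Duration 1: 135 minutes
Duration 2: 315 minutes
Ratio = 135:315
GCD = 45
Simplified = 3:7
As a decimal: 3/7 ≈ 0.43

3:7 (0.43)


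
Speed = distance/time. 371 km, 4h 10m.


89.0 km/h

Distance: 371 km
Time: 4h 10m = 250 min = 250/60 = 25/6 hours
Speed = 371 ÷ (25/6) = 371 × 6 / 25 = 2226/25 ≈ 89.0 km/h


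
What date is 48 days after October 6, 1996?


November 23, 1996

Start: October 6, 1996
Add 48 days
October 6 → November 1: 31 - 6 + 1 = 26 days (48 - 26 = 22 left)
November 1 + 22 = November 23, 1996


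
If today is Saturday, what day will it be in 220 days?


Tuesday

Start: Saturday (index 5)
(5 + 220) mod 7
= 225 mod 7
= 1
Index 1 → Tuesday


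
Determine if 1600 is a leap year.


Yes

Rules: divisible by 4 AND (not by 100 OR by 400)
1600 ÷ 4 = 400 exactly → divisible by 4
1600 ÷ 100 = 16 exactly → divisible by 100
1600 ÷ 400 = 4 exactly → divisible by 400
Divisible by 400 → leap year


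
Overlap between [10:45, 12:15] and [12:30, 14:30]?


0 minutes

Meeting A: 645-735 (in minutes from midnight)
Meeting B: 750-870
Overlap start = max(645, 750) = 750
Overlap end = min(735, 870) = 735
Overlap = max(0, 735 - 750) = 0 min


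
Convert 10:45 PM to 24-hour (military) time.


22:45

Input: 10:45 PM
PM: 10 + 12 = 22


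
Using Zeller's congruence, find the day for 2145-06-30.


Zeller's congruence:
q=30, m=6, k=45, j=21
h = (30 + ⌊13×7/5⌋ + 45 + ⌊45/4⌋ + ⌊21/4⌋ - 2×21) mod 7
= (30 + 18 + 45 + 11 + 5 - 42) mod 7
= 67 mod 7 = 4
h=4 → Wednesday

Wednesday


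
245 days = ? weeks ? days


Weeks: 245 ÷ 7 = 35 remainder 0

35 weeks 0 days


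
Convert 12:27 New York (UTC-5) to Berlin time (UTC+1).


Time difference = UTC+1 - UTC-5 = +6 hours
New hour = (12 + 6) mod 24
= 18 mod 24 = 18
Minutes unchanged → 18:27

18:27


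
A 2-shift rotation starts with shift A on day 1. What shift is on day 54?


Shift B

Shifts: A, B
Start: A (index 0)
Day 54: (0 + 54 - 1) mod 2
= 53 mod 2
= 1
Index 1 → shift B


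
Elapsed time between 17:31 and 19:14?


1h 43m

End time in minutes: 19×60 + 14 = 1154
Start time in minutes: 17×60 + 31 = 1051
Difference = 1154 - 1051 = 103 minutes
= 1 hours 43 minutes


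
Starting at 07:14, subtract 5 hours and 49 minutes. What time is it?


Start: 434 minutes from midnight
Subtract: 349 minutes
Remaining: 434 - 349 = 85
Hours: 1, Minutes: 25

01:25


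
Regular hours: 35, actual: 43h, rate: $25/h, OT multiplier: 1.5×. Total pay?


$1175.00

Regular: 35h × $25 = $875.00
Overtime: 43 - 35 = 8h
OT pay: 8h × $25 × 1.5 = $300.00
Total = $875.00 + $300.00 = $1175.00


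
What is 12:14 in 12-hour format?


12:14 PM

Hour: 12
12 → 12 PM (noon)


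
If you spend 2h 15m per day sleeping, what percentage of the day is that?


Time: 135 minutes
Day: 1440 minutes
Percentage = (135/1440) × 100 ≈ 9.4%

9.4%


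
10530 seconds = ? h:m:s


Hours: 10530 ÷ 3600 = 2 remainder 3330
Minutes: 3330 ÷ 60 = 55 remainder 30
Seconds: 30

2h 55m 30s


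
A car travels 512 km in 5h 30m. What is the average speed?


93.1 km/h

Distance: 512 km
Time: 5h 30m = 330 min = 330/60 = 11/2 hours
Speed = 512 ÷ (11/2) = 512 × 2 / 11 = 1024/11 ≈ 93.1 km/h


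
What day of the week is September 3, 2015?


Thursday

Zeller's congruence:
q=3, m=9, k=15, j=20
h = (3 + ⌊13×10/5⌋ + 15 + ⌊15/4⌋ + ⌊20/4⌋ - 2×20) mod 7
= (3 + 26 + 15 + 3 + 5 - 40) mod 7
= 12 mod 7 = 5
h=5 → Thursday


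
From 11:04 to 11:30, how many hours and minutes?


End time in minutes: 11×60 + 30 = 690
Start time in minutes: 11×60 + 4 = 664
Difference = 690 - 664 = 26 minutes
= 0 hours 26 minutes

0h 26m


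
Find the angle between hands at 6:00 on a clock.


180.0°

Hour hand = 6×30 + 0×0.5 = 180.0°
Minute hand = 0×6 = 0°
Difference = |180.0 - 0| = 180.0°


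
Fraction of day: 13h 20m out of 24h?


0.5556 (55.56%)

Total minutes: 13×60 + 20 = 800
Day = 24×60 = 1440 minutes
Fraction = 800/1440 ≈ 0.5556
As a percentage: 800/1440 × 100 ≈ 55.56%


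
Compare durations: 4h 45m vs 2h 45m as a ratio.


Duration 1: 285 minutes
Duration 2: 165 minutes
Ratio = 285:165
GCD = 15
Simplified = 19:11
As a decimal: 19/11 ≈ 1.73

19:11 (1.73)


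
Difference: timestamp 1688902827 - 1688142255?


760572 seconds (211.3 hours / 8.80 days)

Difference = 1688902827 - 1688142255 = 760572 seconds
In hours: 760572 / 3600 ≈ 211.3
In days: 760572 / 86400 ≈ 8.80


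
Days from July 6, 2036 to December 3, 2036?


150 days

From July 6, 2036 to December 3, 2036
Rest of July 2036: 31 - 6 = 25
Full months: August 31, September 30, October 31, November 30
Days into December 2036: 3
Total = 25 + 31 + 30 + 31 + 30 + 3 = 150 days


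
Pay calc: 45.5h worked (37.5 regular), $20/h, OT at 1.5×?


$990.00

Regular: 37.5h × $20 = $750.00
Overtime: 45.5 - 37.5 = 8.0h
OT pay: 8.0h × $20 × 1.5 = $240.00
Total = $750.00 + $240.00 = $990.00


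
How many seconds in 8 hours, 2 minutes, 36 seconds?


28956 seconds

Hours: 8 × 3600 = 28800
Minutes: 2 × 60 = 120
Seconds: 36
Total = 28800 + 120 + 36 = 28956


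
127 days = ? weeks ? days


18 weeks 1 days

Weeks: 127 ÷ 7 = 18 remainder 1


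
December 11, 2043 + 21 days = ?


January 1, 2044

Start: December 11, 2043
Add 21 days
December 11 → January 1: 31 - 11 + 1 = 21 days (21 - 21 = 0 left)
Land exactly on January 1, 2044


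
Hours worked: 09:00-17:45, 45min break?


8h 0m (480 minutes)

Total time = (17×60+45) - (9×60+0)
= 1065 - 540 = 525 min
Minus break: 525 - 45 = 480 min
= 8h 0m


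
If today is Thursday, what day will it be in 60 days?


Monday

Start: Thursday (index 3)
(3 + 60) mod 7
= 63 mod 7
= 0
Index 0 → Monday


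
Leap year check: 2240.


Yes

Rules: divisible by 4 AND (not by 100 OR by 400)
2240 ÷ 4 = 560 exactly → divisible by 4
2240 ÷ 100 = 22 remainder 40 → not divisible by 100
Divisible by 4 but not by 100 → leap year


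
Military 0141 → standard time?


Hour: 1
1 < 12 → AM

1:41 AM


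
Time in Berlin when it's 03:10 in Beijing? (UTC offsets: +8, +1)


20:10 (previous day)

Time difference = UTC+1 - UTC+8 = -7 hours
New hour = (3 -7) mod 24
= -4 mod 24 = 20
Minutes unchanged → 20:10; -4 < 0 → previous day


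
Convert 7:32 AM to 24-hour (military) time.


07:32

Input: 7:32 AM
AM hour stays: 7


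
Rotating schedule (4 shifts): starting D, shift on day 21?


Shift D

Shifts: A, B, C, D
Start: D (index 3)
Day 21: (3 + 21 - 1) mod 4
= 23 mod 4
= 3
Index 3 → shift D


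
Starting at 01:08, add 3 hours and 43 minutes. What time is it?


Start: 68 minutes from midnight
Add: 223 minutes
Total: 291 minutes
Hours: 291 ÷ 60 = 4 remainder 51

04:51


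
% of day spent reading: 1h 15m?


5.2%

Time: 75 minutes
Day: 1440 minutes
Percentage = (75/1440) × 100 ≈ 5.2%


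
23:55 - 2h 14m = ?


Start: 1435 minutes from midnight
Subtract: 134 minutes
Remaining: 1435 - 134 = 1301
Hours: 21, Minutes: 41

21:41


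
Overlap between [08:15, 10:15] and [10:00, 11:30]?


Meeting A: 495-615 (in minutes from midnight)
Meeting B: 600-690
Overlap start = max(495, 600) = 600
Overlap end = min(615, 690) = 615
Overlap = max(0, 615 - 600) = 15 min

15 minutes


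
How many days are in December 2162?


31 days

Month: December (month 12)
December has 31 days


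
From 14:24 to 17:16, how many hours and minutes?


End time in minutes: 17×60 + 16 = 1036
Start time in minutes: 14×60 + 24 = 864
Difference = 1036 - 864 = 172 minutes
= 2 hours 52 minutes

2h 52m


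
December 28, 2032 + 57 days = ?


February 23, 2033

Start: December 28, 2032
Add 57 days
December 28 → January 1: 31 - 28 + 1 = 4 days (57 - 4 = 53 left)
January 1 → February 1: 31 - 1 + 1 = 31 days (53 - 31 = 22 left)
February 1 + 22 = February 23, 2033


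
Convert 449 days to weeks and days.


64 weeks 1 days

Weeks: 449 ÷ 7 = 64 remainder 1


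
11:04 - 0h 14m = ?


Start: 664 minutes from midnight
Subtract: 14 minutes
Remaining: 664 - 14 = 650
Hours: 10, Minutes: 50

10:50


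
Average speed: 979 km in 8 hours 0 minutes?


122.4 km/h

Distance: 979 km
Time: 8 hours
Speed = 979 / 8 ≈ 122.4 km/h


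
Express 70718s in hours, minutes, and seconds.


19h 38m 38s

Hours: 70718 ÷ 3600 = 19 remainder 2318
Minutes: 2318 ÷ 60 = 38 remainder 38
Seconds: 38


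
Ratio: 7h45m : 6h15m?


Duration 1: 465 minutes
Duration 2: 375 minutes
Ratio = 465:375
GCD = 15
Simplified = 31:25
As a decimal: 31/25 = 1.24

31:25 (1.24)


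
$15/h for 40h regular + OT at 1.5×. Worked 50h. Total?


Regular: 40h × $15 = $600.00
Overtime: 50 - 40 = 10h
OT pay: 10h × $15 × 1.5 = $225.00
Total = $600.00 + $225.00 = $825.00

$825.00


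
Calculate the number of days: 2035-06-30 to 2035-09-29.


From June 30, 2035 to September 29, 2035
Rest of June 2035: 30 - 30 = 0
Full months: July 31, August 31
Days into September 2035: 29
Total = 0 + 31 + 31 + 29 = 91 days

91 days


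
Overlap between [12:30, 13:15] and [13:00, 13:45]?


Meeting A: 750-795 (in minutes from midnight)
Meeting B: 780-825
Overlap start = max(750, 780) = 780
Overlap end = min(795, 825) = 795
Overlap = max(0, 795 - 780) = 15 min

15 minutes


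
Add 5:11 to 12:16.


Start: 736 minutes from midnight
Add: 311 minutes
Total: 1047 minutes
Hours: 1047 ÷ 60 = 17 remainder 27

17:27


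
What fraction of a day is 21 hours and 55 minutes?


0.9132 (91.32%)

Total minutes: 21×60 + 55 = 1315
Day = 24×60 = 1440 minutes
Fraction = 1315/1440 ≈ 0.9132
As a percentage: 1315/1440 × 100 ≈ 91.32%


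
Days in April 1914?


30 days

Month: April (month 4)
April has 30 days


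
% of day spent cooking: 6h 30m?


27.1%

Time: 390 minutes
Day: 1440 minutes
Percentage = (390/1440) × 100 ≈ 27.1%


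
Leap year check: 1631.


Rules: divisible by 4 AND (not by 100 OR by 400)
1631 ÷ 4 = 407 remainder 3 → not divisible by 4
Not divisible by 4 → not a leap year

No


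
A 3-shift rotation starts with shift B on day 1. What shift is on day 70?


Shifts: A, B, C
Start: B (index 1)
Day 70: (1 + 70 - 1) mod 3
= 70 mod 3
= 1
Index 1 → shift B

Shift B


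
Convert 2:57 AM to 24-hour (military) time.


02:57

Input: 2:57 AM
AM hour stays: 2


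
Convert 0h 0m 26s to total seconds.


26 seconds

Hours: 0 × 3600 = 0
Minutes: 0 × 60 = 0
Seconds: 26
Total = 0 + 0 + 26 = 26


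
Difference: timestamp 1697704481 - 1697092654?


611827 seconds (170.0 hours / 7.08 days)

Difference = 1697704481 - 1697092654 = 611827 seconds
In hours: 611827 / 3600 ≈ 170.0
In days: 611827 / 86400 ≈ 7.08


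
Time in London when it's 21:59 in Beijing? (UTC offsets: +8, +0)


13:59

Time difference = UTC+0 - UTC+8 = -8 hours
New hour = (21 -8) mod 24
= 13 mod 24 = 13
Minutes unchanged → 13:59


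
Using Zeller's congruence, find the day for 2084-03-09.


Zeller's congruence:
q=9, m=3, k=84, j=20
h = (9 + ⌊13×4/5⌋ + 84 + ⌊84/4⌋ + ⌊20/4⌋ - 2×20) mod 7
= (9 + 10 + 84 + 21 + 5 - 40) mod 7
= 89 mod 7 = 5
h=5 → Thursday

Thursday


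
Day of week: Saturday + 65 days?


Start: Saturday (index 5)
(5 + 65) mod 7
= 70 mod 7
= 0
Index 0 → Monday

Monday


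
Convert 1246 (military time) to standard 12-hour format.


Hour: 12
12 → 12 PM (noon)

12:46 PM


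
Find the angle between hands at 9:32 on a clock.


Hour hand = 9×30 + 32×0.5 = 286.0°
Minute hand = 32×6 = 192°
Difference = |286.0 - 192| = 94.0°

94.0°


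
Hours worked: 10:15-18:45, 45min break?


7h 45m (465 minutes)

Total time = (18×60+45) - (10×60+15)
= 1125 - 615 = 510 min
Minus break: 510 - 45 = 465 min
= 7h 45m


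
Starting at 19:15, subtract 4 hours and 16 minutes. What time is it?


Start: 1155 minutes from midnight
Subtract: 256 minutes
Remaining: 1155 - 256 = 899
Hours: 14, Minutes: 59

14:59


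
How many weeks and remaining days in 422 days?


Weeks: 422 ÷ 7 = 60 remainder 2

60 weeks 2 days


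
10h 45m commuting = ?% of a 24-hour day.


Time: 645 minutes
Day: 1440 minutes
Percentage = (645/1440) × 100 ≈ 44.8%

44.8%


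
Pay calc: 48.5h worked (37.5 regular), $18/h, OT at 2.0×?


Regular: 37.5h × $18 = $675.00
Overtime: 48.5 - 37.5 = 11.0h
OT pay: 11.0h × $18 × 2.0 = $396.00
Total = $675.00 + $396.00 = $1071.00

$1071.00


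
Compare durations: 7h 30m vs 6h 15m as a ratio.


6:5 (1.20)

Duration 1: 450 minutes
Duration 2: 375 minutes
Ratio = 450:375
GCD = 75
Simplified = 6:5
As a decimal: 6/5 = 1.20


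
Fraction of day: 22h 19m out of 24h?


0.9299 (92.99%)

Total minutes: 22×60 + 19 = 1339
Day = 24×60 = 1440 minutes
Fraction = 1339/1440 ≈ 0.9299
As a percentage: 1339/1440 × 100 ≈ 92.99%


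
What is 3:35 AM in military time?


Input: 3:35 AM
AM hour stays: 3

03:35


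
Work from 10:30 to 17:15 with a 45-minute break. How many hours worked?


6h 0m (360 minutes)

Total time = (17×60+15) - (10×60+30)
= 1035 - 630 = 405 min
Minus break: 405 - 45 = 360 min
= 6h 0m


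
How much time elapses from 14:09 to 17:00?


2h 51m

End time in minutes: 17×60 + 0 = 1020
Start time in minutes: 14×60 + 9 = 849
Difference = 1020 - 849 = 171 minutes
= 2 hours 51 minutes


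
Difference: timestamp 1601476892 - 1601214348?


262544 seconds (72.9 hours / 3.04 days)

Difference = 1601476892 - 1601214348 = 262544 seconds
In hours: 262544 / 3600 ≈ 72.9
In days: 262544 / 86400 ≈ 3.04


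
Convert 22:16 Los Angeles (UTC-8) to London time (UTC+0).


06:16 (next day)

Time difference = UTC+0 - UTC-8 = +8 hours
New hour = (22 + 8) mod 24
= 30 mod 24 = 6
Minutes unchanged → 06:16; 30 ≥ 24 → next day


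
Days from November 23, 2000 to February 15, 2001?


From November 23, 2000 to February 15, 2001
Rest of November 2000: 30 - 23 = 7
Full months: December 31, January 31
Days into February 2001: 15
Total = 7 + 31 + 31 + 15 = 84 days

84 days


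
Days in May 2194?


Month: May (month 5)
May has 31 days

31 days


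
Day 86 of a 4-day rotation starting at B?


Shifts: A, B, C, D
Start: B (index 1)
Day 86: (1 + 86 - 1) mod 4
= 86 mod 4
= 2
Index 2 → shift C

Shift C


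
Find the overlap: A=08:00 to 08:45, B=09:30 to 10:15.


Meeting A: 480-525 (in minutes from midnight)
Meeting B: 570-615
Overlap start = max(480, 570) = 570
Overlap end = min(525, 615) = 525
Overlap = max(0, 525 - 570) = 0 min

0 minutes


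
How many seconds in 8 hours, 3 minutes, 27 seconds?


29007 seconds

Hours: 8 × 3600 = 28800
Minutes: 3 × 60 = 180
Seconds: 27
Total = 28800 + 180 + 27 = 29007


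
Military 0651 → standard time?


6:51 AM

Hour: 6
6 < 12 → AM


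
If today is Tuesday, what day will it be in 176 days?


Start: Tuesday (index 1)
(1 + 176) mod 7
= 177 mod 7
= 2
Index 2 → Wednesday

Wednesday


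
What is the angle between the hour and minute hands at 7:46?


Hour hand = 7×30 + 46×0.5 = 233.0°
Minute hand = 46×6 = 276°
Difference = |233.0 - 276| = 43.0°

43.0°


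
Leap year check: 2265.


No

Rules: divisible by 4 AND (not by 100 OR by 400)
2265 ÷ 4 = 566 remainder 1 → not divisible by 4
Not divisible by 4 → not a leap year


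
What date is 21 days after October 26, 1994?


Start: October 26, 1994
Add 21 days
October 26 → November 1: 31 - 26 + 1 = 6 days (21 - 6 = 15 left)
November 1 + 15 = November 16, 1994

November 16, 1994


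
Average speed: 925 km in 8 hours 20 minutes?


111.0 km/h

Distance: 925 km
Time: 8h 20m = 500 min = 500/60 = 25/3 hours
Speed = 925 ÷ (25/3) = 925 × 3 / 25 = 2775/25 = 111.0 km/h


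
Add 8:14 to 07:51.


16:05

Start: 471 minutes from midnight
Add: 494 minutes
Total: 965 minutes
Hours: 965 ÷ 60 = 16 remainder 5


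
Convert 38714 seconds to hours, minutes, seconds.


10h 45m 14s

Hours: 38714 ÷ 3600 = 10 remainder 2714
Minutes: 2714 ÷ 60 = 45 remainder 14
Seconds: 14


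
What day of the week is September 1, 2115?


Sunday

Zeller's congruence:
q=1, m=9, k=15, j=21
h = (1 + ⌊13×10/5⌋ + 15 + ⌊15/4⌋ + ⌊21/4⌋ - 2×21) mod 7
= (1 + 26 + 15 + 3 + 5 - 42) mod 7
= 8 mod 7 = 1
h=1 → Sunday


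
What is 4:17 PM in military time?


Input: 4:17 PM
PM: 4 + 12 = 16

16:17


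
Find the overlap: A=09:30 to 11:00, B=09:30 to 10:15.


Meeting A: 570-660 (in minutes from midnight)
Meeting B: 570-615
Overlap start = max(570, 570) = 570
Overlap end = min(660, 615) = 615
Overlap = max(0, 615 - 570) = 45 min

45 minutes


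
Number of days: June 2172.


Month: June (month 6)
June has 30 days

30 days


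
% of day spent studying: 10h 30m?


Time: 630 minutes
Day: 1440 minutes
Percentage = (630/1440) × 100 ≈ 43.8%

43.8%


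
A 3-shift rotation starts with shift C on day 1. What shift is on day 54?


Shift B

Shifts: A, B, C
Start: C (index 2)
Day 54: (2 + 54 - 1) mod 3
= 55 mod 3
= 1
Index 1 → shift B


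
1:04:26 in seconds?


Hours: 1 × 3600 = 3600
Minutes: 4 × 60 = 240
Seconds: 26
Total = 3600 + 240 + 26 = 3866

3866 seconds


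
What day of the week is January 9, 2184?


Friday

Zeller's congruence:
q=9, m=13, k=83, j=21
h = (9 + ⌊13×14/5⌋ + 83 + ⌊83/4⌋ + ⌊21/4⌋ - 2×21) mod 7
= (9 + 36 + 83 + 20 + 5 - 42) mod 7
= 111 mod 7 = 6
h=6 → Friday


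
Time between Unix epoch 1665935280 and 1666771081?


835801 seconds (232.2 hours / 9.67 days)

Difference = 1666771081 - 1665935280 = 835801 seconds
In hours: 835801 / 3600 ≈ 232.2
In days: 835801 / 86400 ≈ 9.67


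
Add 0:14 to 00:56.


Start: 56 minutes from midnight
Add: 14 minutes
Total: 70 minutes
Hours: 70 ÷ 60 = 1 remainder 10

01:10


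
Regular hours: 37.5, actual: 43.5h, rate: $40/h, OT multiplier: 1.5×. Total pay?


Regular: 37.5h × $40 = $1500.00
Overtime: 43.5 - 37.5 = 6.0h
OT pay: 6.0h × $40 × 1.5 = $360.00
Total = $1500.00 + $360.00 = $1860.00

$1860.00


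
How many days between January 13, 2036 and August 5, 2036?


From January 13, 2036 to August 5, 2036
Rest of January 2036: 31 - 13 = 18
Full months: February 2036 29, March 31, April 30, May 31, June 30, July 31
Days into August 2036: 5
Total = 18 + 29 + 31 + 30 + 31 + 30 + 31 + 5 = 205 days

205 days


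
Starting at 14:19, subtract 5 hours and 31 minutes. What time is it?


Start: 859 minutes from midnight
Subtract: 331 minutes
Remaining: 859 - 331 = 528
Hours: 8, Minutes: 48

08:48


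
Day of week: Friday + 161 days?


Friday

Start: Friday (index 4)
(4 + 161) mod 7
= 165 mod 7
= 4
Index 4 → Friday


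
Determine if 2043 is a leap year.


Rules: divisible by 4 AND (not by 100 OR by 400)
2043 ÷ 4 = 510 remainder 3 → not divisible by 4
Not divisible by 4 → not a leap year

No


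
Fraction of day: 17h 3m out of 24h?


Total minutes: 17×60 + 3 = 1023
Day = 24×60 = 1440 minutes
Fraction = 1023/1440 ≈ 0.7104
As a percentage: 1023/1440 × 100 ≈ 71.04%

0.7104 (71.04%)


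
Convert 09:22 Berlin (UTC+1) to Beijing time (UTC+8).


16:22

Time difference = UTC+8 - UTC+1 = +7 hours
New hour = (9 + 7) mod 24
= 16 mod 24 = 16
Minutes unchanged → 16:22


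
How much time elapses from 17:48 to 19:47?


End time in minutes: 19×60 + 47 = 1187
Start time in minutes: 17×60 + 48 = 1068
Difference = 1187 - 1068 = 119 minutes
= 1 hours 59 minutes

1h 59m


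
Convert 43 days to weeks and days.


Weeks: 43 ÷ 7 = 6 remainder 1

6 weeks 1 days


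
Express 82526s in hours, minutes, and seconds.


Hours: 82526 ÷ 3600 = 22 remainder 3326
Minutes: 3326 ÷ 60 = 55 remainder 26
Seconds: 26

22h 55m 26s


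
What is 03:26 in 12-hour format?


3:26 AM

Hour: 3
3 < 12 → AM


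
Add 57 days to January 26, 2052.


Start: January 26, 2052
Add 57 days
January 26 → February 1: 31 - 26 + 1 = 6 days (57 - 6 = 51 left)
February 1 → March 1: 29 - 1 + 1 = 29 days (51 - 29 = 22 left)
March 1 + 22 = March 23, 2052

March 23, 2052


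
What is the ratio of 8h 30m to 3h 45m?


34:15 (2.27)

Duration 1: 510 minutes
Duration 2: 225 minutes
Ratio = 510:225
GCD = 15
Simplified = 34:15
As a decimal: 34/15 ≈ 2.27


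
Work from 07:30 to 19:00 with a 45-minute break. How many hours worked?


Total time = (19×60+0) - (7×60+30)
= 1140 - 450 = 690 min
Minus break: 690 - 45 = 645 min
= 10h 45m

10h 45m (645 minutes)


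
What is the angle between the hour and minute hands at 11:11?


90.5°

Hour hand = 11×30 + 11×0.5 = 335.5°
Minute hand = 11×6 = 66°
Difference = |335.5 - 66| = 269.5°
Since > 180°: 360 - 269.5 = 90.5°


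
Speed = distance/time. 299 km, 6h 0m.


49.8 km/h

Distance: 299 km
Time: 6 hours
Speed = 299 / 6 ≈ 49.8 km/h


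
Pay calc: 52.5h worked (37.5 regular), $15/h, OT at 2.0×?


Regular: 37.5h × $15 = $562.50
Overtime: 52.5 - 37.5 = 15.0h
OT pay: 15.0h × $15 × 2.0 = $450.00
Total = $562.50 + $450.00 = $1012.50

$1012.50


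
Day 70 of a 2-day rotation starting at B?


Shift A

Shifts: A, B
Start: B (index 1)
Day 70: (1 + 70 - 1) mod 2
= 70 mod 2
= 0
Index 0 → shift A


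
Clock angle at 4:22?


Hour hand = 4×30 + 22×0.5 = 131.0°
Minute hand = 22×6 = 132°
Difference = |131.0 - 132| = 1.0°

1.0°


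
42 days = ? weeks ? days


Weeks: 42 ÷ 7 = 6 remainder 0

6 weeks 0 days


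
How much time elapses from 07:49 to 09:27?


1h 38m

End time in minutes: 9×60 + 27 = 567
Start time in minutes: 7×60 + 49 = 469
Difference = 567 - 469 = 98 minutes
= 1 hours 38 minutes


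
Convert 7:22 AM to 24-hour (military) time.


07:22

Input: 7:22 AM
AM hour stays: 7


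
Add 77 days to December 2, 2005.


Start: December 2, 2005
Add 77 days
December 2 → January 1: 31 - 2 + 1 = 30 days (77 - 30 = 47 left)
January 1 → February 1: 31 - 1 + 1 = 31 days (47 - 31 = 16 left)
February 1 + 16 = February 17, 2006

February 17, 2006


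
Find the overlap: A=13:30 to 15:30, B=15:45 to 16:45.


Meeting A: 810-930 (in minutes from midnight)
Meeting B: 945-1005
Overlap start = max(810, 945) = 945
Overlap end = min(930, 1005) = 930
Overlap = max(0, 930 - 945) = 0 min

0 minutes


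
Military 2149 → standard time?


9:49 PM

Hour: 21
21 - 12 = 9 → PM


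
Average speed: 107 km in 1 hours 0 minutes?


Distance: 107 km
Time: 1 hours
Speed = 107 / 1 = 107.0 km/h

107.0 km/h


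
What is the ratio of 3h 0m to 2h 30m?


Duration 1: 180 minutes
Duration 2: 150 minutes
Ratio = 180:150
GCD = 30
Simplified = 6:5
As a decimal: 6/5 = 1.20

6:5 (1.20)


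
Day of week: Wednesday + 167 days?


Start: Wednesday (index 2)
(2 + 167) mod 7
= 169 mod 7
= 1
Index 1 → Tuesday

Tuesday


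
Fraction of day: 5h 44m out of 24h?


0.2389 (23.89%)

Total minutes: 5×60 + 44 = 344
Day = 24×60 = 1440 minutes
Fraction = 344/1440 ≈ 0.2389
As a percentage: 344/1440 × 100 ≈ 23.89%


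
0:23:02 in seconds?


1382 seconds

Hours: 0 × 3600 = 0
Minutes: 23 × 60 = 1380
Seconds: 2
Total = 0 + 1380 + 2 = 1382


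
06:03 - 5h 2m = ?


01:01

Start: 363 minutes from midnight
Subtract: 302 minutes
Remaining: 363 - 302 = 61
Hours: 1, Minutes: 1


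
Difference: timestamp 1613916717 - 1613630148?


Difference = 1613916717 - 1613630148 = 286569 seconds
In hours: 286569 / 3600 ≈ 79.6
In days: 286569 / 86400 ≈ 3.32

286569 seconds (79.6 hours / 3.32 days)


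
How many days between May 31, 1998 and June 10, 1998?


10 days

From May 31, 1998 to June 10, 1998
Rest of May 1998: 31 - 31 = 0
Days into June 1998: 10
Total = 0 + 10 = 10 days


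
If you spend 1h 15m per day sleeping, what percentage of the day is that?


Time: 75 minutes
Day: 1440 minutes
Percentage = (75/1440) × 100 ≈ 5.2%

5.2%


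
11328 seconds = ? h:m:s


Hours: 11328 ÷ 3600 = 3 remainder 528
Minutes: 528 ÷ 60 = 8 remainder 48
Seconds: 48

3h 8m 48s


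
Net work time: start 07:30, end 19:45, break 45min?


11h 30m (690 minutes)

Total time = (19×60+45) - (7×60+30)
= 1185 - 450 = 735 min
Minus break: 735 - 45 = 690 min
= 11h 30m


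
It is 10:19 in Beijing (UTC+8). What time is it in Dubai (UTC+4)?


06:19

Time difference = UTC+4 - UTC+8 = -4 hours
New hour = (10 -4) mod 24
= 6 mod 24 = 6
Minutes unchanged → 06:19


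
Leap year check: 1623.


No

Rules: divisible by 4 AND (not by 100 OR by 400)
1623 ÷ 4 = 405 remainder 3 → not divisible by 4
Not divisible by 4 → not a leap year


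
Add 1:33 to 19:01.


Start: 1141 minutes from midnight
Add: 93 minutes
Total: 1234 minutes
Hours: 1234 ÷ 60 = 20 remainder 34

20:34


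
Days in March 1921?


31 days

Month: March (month 3)
March has 31 days


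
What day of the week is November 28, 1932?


Zeller's congruence:
q=28, m=11, k=32, j=19
h = (28 + ⌊13×12/5⌋ + 32 + ⌊32/4⌋ + ⌊19/4⌋ - 2×19) mod 7
= (28 + 31 + 32 + 8 + 4 - 38) mod 7
= 65 mod 7 = 2
h=2 → Monday

Monday


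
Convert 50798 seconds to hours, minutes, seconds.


14h 6m 38s

Hours: 50798 ÷ 3600 = 14 remainder 398
Minutes: 398 ÷ 60 = 6 remainder 38
Seconds: 38


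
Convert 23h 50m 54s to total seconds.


85854 seconds

Hours: 23 × 3600 = 82800
Minutes: 50 × 60 = 3000
Seconds: 54
Total = 82800 + 3000 + 54 = 85854


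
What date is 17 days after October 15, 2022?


Start: October 15, 2022
Add 17 days
October 15 → November 1: 31 - 15 + 1 = 17 days (17 - 17 = 0 left)
Land exactly on November 1, 2022

November 1, 2022


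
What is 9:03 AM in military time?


09:03

Input: 9:03 AM
AM hour stays: 9


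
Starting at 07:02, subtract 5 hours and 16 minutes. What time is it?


Start: 422 minutes from midnight
Subtract: 316 minutes
Remaining: 422 - 316 = 106
Hours: 1, Minutes: 46

01:46


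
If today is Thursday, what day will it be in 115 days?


Start: Thursday (index 3)
(3 + 115) mod 7
= 118 mod 7
= 6
Index 6 → Sunday

Sunday


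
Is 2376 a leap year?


Yes

Rules: divisible by 4 AND (not by 100 OR by 400)
2376 ÷ 4 = 594 exactly → divisible by 4
2376 ÷ 100 = 23 remainder 76 → not divisible by 100
Divisible by 4 but not by 100 → leap year


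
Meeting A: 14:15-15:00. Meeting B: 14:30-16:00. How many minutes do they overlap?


Meeting A: 855-900 (in minutes from midnight)
Meeting B: 870-960
Overlap start = max(855, 870) = 870
Overlap end = min(900, 960) = 900
Overlap = max(0, 900 - 870) = 30 min

30 minutes


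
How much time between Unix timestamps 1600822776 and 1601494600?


671824 seconds (186.6 hours / 7.78 days)

Difference = 1601494600 - 1600822776 = 671824 seconds
In hours: 671824 / 3600 ≈ 186.6
In days: 671824 / 86400 ≈ 7.78


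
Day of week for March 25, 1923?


Zeller's congruence:
q=25, m=3, k=23, j=19
h = (25 + ⌊13×4/5⌋ + 23 + ⌊23/4⌋ + ⌊19/4⌋ - 2×19) mod 7
= (25 + 10 + 23 + 5 + 4 - 38) mod 7
= 29 mod 7 = 1
h=1 → Sunday

Sunday


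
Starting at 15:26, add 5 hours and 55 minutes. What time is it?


21:21

Start: 926 minutes from midnight
Add: 355 minutes
Total: 1281 minutes
Hours: 1281 ÷ 60 = 21 remainder 21


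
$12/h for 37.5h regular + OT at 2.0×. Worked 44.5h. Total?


Regular: 37.5h × $12 = $450.00
Overtime: 44.5 - 37.5 = 7.0h
OT pay: 7.0h × $12 × 2.0 = $168.00
Total = $450.00 + $168.00 = $618.00

$618.00


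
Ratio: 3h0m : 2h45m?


Duration 1: 180 minutes
Duration 2: 165 minutes
Ratio = 180:165
GCD = 15
Simplified = 12:11
As a decimal: 12/11 ≈ 1.09

12:11 (1.09)


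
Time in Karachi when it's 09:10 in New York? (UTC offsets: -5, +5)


19:10

Time difference = UTC+5 - UTC-5 = +10 hours
New hour = (9 + 10) mod 24
= 19 mod 24 = 19
Minutes unchanged → 19:10


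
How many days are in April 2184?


30 days

Month: April (month 4)
April has 30 days


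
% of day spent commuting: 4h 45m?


Time: 285 minutes
Day: 1440 minutes
Percentage = (285/1440) × 100 ≈ 19.8%

19.8%


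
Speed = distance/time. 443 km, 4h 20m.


102.2 km/h

Distance: 443 km
Time: 4h 20m = 260 min = 260/60 = 13/3 hours
Speed = 443 ÷ (13/3) = 443 × 3 / 13 = 1329/13 ≈ 102.2 km/h


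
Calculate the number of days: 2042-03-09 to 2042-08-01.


145 days

From March 9, 2042 to August 1, 2042
Rest of March 2042: 31 - 9 = 22
Full months: April 30, May 31, June 30, July 31
Days into August 2042: 1
Total = 22 + 30 + 31 + 30 + 31 + 1 = 145 days


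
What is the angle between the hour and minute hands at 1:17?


63.5°

Hour hand = 1×30 + 17×0.5 = 38.5°
Minute hand = 17×6 = 102°
Difference = |38.5 - 102| = 63.5°


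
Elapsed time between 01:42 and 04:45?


End time in minutes: 4×60 + 45 = 285
Start time in minutes: 1×60 + 42 = 102
Difference = 285 - 102 = 183 minutes
= 3 hours 3 minutes

3h 3m


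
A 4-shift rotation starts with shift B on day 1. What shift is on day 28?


Shifts: A, B, C, D
Start: B (index 1)
Day 28: (1 + 28 - 1) mod 4
= 28 mod 4
= 0
Index 0 → shift A

Shift A


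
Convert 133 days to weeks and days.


19 weeks 0 days

Weeks: 133 ÷ 7 = 19 remainder 0


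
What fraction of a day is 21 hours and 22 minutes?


Total minutes: 21×60 + 22 = 1282
Day = 24×60 = 1440 minutes
Fraction = 1282/1440 ≈ 0.8903
As a percentage: 1282/1440 × 100 ≈ 89.03%

0.8903 (89.03%)


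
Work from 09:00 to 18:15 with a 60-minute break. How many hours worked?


Total time = (18×60+15) - (9×60+0)
= 1095 - 540 = 555 min
Minus break: 555 - 60 = 495 min
= 8h 15m

8h 15m (495 minutes)


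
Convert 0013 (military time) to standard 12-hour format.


12:13 AM

Hour: 0
0 → 12 AM (midnight)


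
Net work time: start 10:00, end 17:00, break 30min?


6h 30m (390 minutes)

Total time = (17×60+0) - (10×60+0)
= 1020 - 600 = 420 min
Minus break: 420 - 30 = 390 min
= 6h 30m


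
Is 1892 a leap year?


Rules: divisible by 4 AND (not by 100 OR by 400)
1892 ÷ 4 = 473 exactly → divisible by 4
1892 ÷ 100 = 18 remainder 92 → not divisible by 100
Divisible by 4 but not by 100 → leap year

Yes


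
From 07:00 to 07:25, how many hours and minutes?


0h 25m

End time in minutes: 7×60 + 25 = 445
Start time in minutes: 7×60 + 0 = 420
Difference = 445 - 420 = 25 minutes
= 0 hours 25 minutes


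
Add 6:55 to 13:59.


Start: 839 minutes from midnight
Add: 415 minutes
Total: 1254 minutes
Hours: 1254 ÷ 60 = 20 remainder 54

20:54


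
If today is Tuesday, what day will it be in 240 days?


Thursday

Start: Tuesday (index 1)
(1 + 240) mod 7
= 241 mod 7
= 3
Index 3 → Thursday


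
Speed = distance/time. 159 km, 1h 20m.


Distance: 159 km
Time: 1h 20m = 80 min = 80/60 = 4/3 hours
Speed = 159 ÷ (4/3) = 159 × 3 / 4 = 477/4 ≈ 119.3 km/h

119.3 km/h


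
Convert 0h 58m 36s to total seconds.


Hours: 0 × 3600 = 0
Minutes: 58 × 60 = 3480
Seconds: 36
Total = 0 + 3480 + 36 = 3516

3516 seconds


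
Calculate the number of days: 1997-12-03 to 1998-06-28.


From December 3, 1997 to June 28, 1998
Rest of December 1997: 31 - 3 = 28
Full months: January 31, February 1998 28, March 31, April 30, May 31
Days into June 1998: 28
Total = 28 + 31 + 28 + 31 + 30 + 31 + 28 = 207 days

207 days


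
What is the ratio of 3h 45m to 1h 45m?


Duration 1: 225 minutes
Duration 2: 105 minutes
Ratio = 225:105
GCD = 15
Simplified = 15:7
As a decimal: 15/7 ≈ 2.14

15:7 (2.14)


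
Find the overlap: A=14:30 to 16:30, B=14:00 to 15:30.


Meeting A: 870-990 (in minutes from midnight)
Meeting B: 840-930
Overlap start = max(870, 840) = 870
Overlap end = min(990, 930) = 930
Overlap = max(0, 930 - 870) = 60 min

60 minutes


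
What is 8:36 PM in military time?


Input: 8:36 PM
PM: 8 + 12 = 20

20:36


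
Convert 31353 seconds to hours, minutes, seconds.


Hours: 31353 ÷ 3600 = 8 remainder 2553
Minutes: 2553 ÷ 60 = 42 remainder 33
Seconds: 33

8h 42m 33s


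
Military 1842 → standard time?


6:42 PM

Hour: 18
18 - 12 = 6 → PM


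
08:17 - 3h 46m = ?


Start: 497 minutes from midnight
Subtract: 226 minutes
Remaining: 497 - 226 = 271
Hours: 4, Minutes: 31

04:31


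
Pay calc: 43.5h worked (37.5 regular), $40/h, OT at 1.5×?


$1860.00

Regular: 37.5h × $40 = $1500.00
Overtime: 43.5 - 37.5 = 6.0h
OT pay: 6.0h × $40 × 1.5 = $360.00
Total = $1500.00 + $360.00 = $1860.00


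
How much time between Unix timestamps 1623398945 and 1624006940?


607995 seconds (168.9 hours / 7.04 days)

Difference = 1624006940 - 1623398945 = 607995 seconds
In hours: 607995 / 3600 ≈ 168.9
In days: 607995 / 86400 ≈ 7.04


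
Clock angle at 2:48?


Hour hand = 2×30 + 48×0.5 = 84.0°
Minute hand = 48×6 = 288°
Difference = |84.0 - 288| = 204.0°
Since > 180°: 360 - 204.0 = 156.0°

156.0°
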